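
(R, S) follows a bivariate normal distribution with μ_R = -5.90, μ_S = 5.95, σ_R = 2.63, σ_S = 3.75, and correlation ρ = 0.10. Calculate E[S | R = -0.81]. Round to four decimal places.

E[S | R=x] = μ_S + ρ(σ_S/σ_R)(x − μ_R) for jointly normal variables.
E[S | R=-0.81] = 5.95 + (0.10)·(3.75/2.63)·(-0.81 − (-5.90)) = 5.95 + (0.14259)·(5.09) = 6.6758.

6.6758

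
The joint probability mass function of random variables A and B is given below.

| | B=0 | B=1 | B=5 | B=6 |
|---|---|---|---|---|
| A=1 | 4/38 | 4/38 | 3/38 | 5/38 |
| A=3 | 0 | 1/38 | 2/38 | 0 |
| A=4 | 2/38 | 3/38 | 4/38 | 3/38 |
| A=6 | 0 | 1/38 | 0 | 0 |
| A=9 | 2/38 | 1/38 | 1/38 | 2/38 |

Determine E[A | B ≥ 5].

P(B ≥ 5) = 10/19.
Σ A·P over the event = 1·(3/38) + 1·(5/38) + 3·(2/38) + 4·(4/38) + 4·(3/38) + 9·(1/38) + 9·(2/38) = 69/38.
E[A | B ≥ 5] = (69/38) / (10/19) = 69/20.

69/20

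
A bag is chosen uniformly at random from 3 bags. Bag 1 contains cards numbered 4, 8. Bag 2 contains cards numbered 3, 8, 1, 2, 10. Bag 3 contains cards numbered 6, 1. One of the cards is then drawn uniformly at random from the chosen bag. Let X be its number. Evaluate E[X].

E[X | bag 1] = (4+8)/2 = 6.
E[X | bag 2] = (3+8+1+2+10)/5 = 24/5.
E[X | bag 3] = (6+1)/2 = 7/2.
By the law of total expectation,
E[X] = (1/3)·(6) + (1/3)·(24/5) + (1/3)·(7/2) = 143/30.

143/30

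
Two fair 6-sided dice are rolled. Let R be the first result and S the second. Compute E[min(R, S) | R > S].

7/3

P(R > S) = 5/12.
Summing min(R,S)·P(x,y) over outcomes with R > S gives 35/36.
E[min(R, S) | R > S] = (35/36) / (5/12) = 7/3.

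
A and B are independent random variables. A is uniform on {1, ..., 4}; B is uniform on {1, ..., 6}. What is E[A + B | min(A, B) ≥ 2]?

P(min(A, B) ≥ 2) = 5/8.
Summing (A+B)·P(x,y) over outcomes with min(A, B) ≥ 2 gives 35/8.
E[A + B | min(A, B) ≥ 2] = (35/8) / (5/8) = 7.

7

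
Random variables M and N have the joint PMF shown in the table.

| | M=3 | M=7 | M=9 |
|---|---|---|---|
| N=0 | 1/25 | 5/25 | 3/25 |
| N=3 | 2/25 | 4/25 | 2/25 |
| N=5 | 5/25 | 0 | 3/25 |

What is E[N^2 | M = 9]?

P(M = 9) = 8/25.
Σ N^2·P over the event = 0·(3/25) + 9·(2/25) + 25·(3/25) = 93/25.
E[N^2 | M = 9] = (93/25) / (8/25) = 93/8.

93/8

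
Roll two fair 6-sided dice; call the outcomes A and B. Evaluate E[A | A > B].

14/3

P(A > B) = 5/12.
Summing A·P(x,y) over outcomes with A > B gives 35/18.
E[A | A > B] = (35/18) / (5/12) = 14/3.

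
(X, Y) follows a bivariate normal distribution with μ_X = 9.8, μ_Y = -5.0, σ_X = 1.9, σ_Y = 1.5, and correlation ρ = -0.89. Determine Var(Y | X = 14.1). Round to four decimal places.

The conditional variance in a bivariate normal is σ_Y²(1 − ρ²), independent of x.
Var(Y | X=14.1) = (1.5)²·(1 − (-0.89)²) = 2.25·0.2079 = 0.4678.

0.4678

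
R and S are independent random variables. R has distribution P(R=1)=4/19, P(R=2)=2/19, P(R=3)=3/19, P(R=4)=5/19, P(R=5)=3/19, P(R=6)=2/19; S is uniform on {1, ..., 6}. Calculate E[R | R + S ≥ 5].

P(R + S ≥ 5) = 5/6.
Summing R·P(x,y) over outcomes with R + S ≥ 5 gives 355/114.
E[R | R + S ≥ 5] = (355/114) / (5/6) = 71/19.

71/19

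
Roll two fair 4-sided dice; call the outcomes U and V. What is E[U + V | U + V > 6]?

22/3

P(U + V > 6) = 3/16.
Summing (U+V)·P(x,y) over outcomes with U + V > 6 gives 11/8.
E[U + V | U + V > 6] = (11/8) / (3/16) = 22/3.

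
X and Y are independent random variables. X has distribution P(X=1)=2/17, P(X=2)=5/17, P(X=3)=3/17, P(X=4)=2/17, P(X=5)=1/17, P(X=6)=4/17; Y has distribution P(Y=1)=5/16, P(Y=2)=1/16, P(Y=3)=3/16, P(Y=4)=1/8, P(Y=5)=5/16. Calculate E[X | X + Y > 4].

P(X + Y > 4) = 209/272.
Summing X·P(x,y) over outcomes with X + Y > 4 gives 805/272.
E[X | X + Y > 4] = (805/272) / (209/272) = 805/209.

805/209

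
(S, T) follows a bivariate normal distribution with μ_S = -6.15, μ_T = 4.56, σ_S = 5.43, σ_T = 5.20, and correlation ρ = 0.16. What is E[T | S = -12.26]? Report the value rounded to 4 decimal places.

3.6238

E[T | S=x] = μ_T + ρ(σ_T/σ_S)(x − μ_S) for jointly normal variables.
E[T | S=-12.26] = 4.56 + (0.16)·(5.20/5.43)·(-12.26 − (-6.15)) = 4.56 + (0.15322)·(-6.11) = 3.6238.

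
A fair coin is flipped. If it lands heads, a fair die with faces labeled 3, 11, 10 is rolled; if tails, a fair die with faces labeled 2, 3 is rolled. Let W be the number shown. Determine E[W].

21/4

E[W | heads] = (3+11+10)/3 = 8.
E[W | tails] = (2+3)/2 = 5/2.
By the law of total expectation,
E[W] = (1/2)·(8) + (1/2)·(5/2) = 21/4.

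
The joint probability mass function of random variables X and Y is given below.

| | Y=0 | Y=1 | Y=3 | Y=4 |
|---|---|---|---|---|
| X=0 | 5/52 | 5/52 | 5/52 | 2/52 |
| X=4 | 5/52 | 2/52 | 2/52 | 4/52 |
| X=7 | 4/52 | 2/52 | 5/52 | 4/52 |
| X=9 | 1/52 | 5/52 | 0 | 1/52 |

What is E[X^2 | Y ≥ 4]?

P(Y ≥ 4) = 11/52.
Σ X^2·P over the event = 0·(2/52) + 16·(4/52) + 49·(4/52) + 81·(1/52) = 341/52.
E[X^2 | Y ≥ 4] = (341/52) / (11/52) = 31.

31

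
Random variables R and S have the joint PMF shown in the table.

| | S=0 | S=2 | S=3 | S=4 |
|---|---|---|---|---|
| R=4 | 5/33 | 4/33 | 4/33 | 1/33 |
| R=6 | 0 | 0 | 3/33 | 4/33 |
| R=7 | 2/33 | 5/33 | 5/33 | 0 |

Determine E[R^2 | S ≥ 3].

P(S ≥ 3) = 17/33.
Σ R^2·P over the event = 16·(4/33) + 16·(1/33) + 36·(3/33) + 36·(4/33) + 49·(5/33) = 577/33.
E[R^2 | S ≥ 3] = (577/33) / (17/33) = 577/17.

577/17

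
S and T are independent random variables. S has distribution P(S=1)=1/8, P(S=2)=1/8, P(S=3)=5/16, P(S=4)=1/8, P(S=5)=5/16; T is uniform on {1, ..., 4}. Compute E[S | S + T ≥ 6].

P(S + T ≥ 6) = 19/32.
Summing S·P(x,y) over outcomes with S + T ≥ 6 gives 79/32.
E[S | S + T ≥ 6] = (79/32) / (19/32) = 79/19.

79/19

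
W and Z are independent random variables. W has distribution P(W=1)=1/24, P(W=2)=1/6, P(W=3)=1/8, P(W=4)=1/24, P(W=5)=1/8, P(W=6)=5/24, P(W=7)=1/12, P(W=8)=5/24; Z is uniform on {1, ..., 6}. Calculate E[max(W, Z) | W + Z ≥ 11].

280/39

P(W + Z ≥ 11) = 13/48.
Summing max(W,Z)·P(x,y) over outcomes with W + Z ≥ 11 gives 35/18.
E[max(W, Z) | W + Z ≥ 11] = (35/18) / (13/48) = 280/39.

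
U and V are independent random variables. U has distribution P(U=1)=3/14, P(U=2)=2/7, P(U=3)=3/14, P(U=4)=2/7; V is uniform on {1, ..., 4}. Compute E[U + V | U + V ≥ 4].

257/46

P(U + V ≥ 4) = 23/28.
Summing (U+V)·P(x,y) over outcomes with U + V ≥ 4 gives 257/56.
E[U + V | U + V ≥ 4] = (257/56) / (23/28) = 257/46.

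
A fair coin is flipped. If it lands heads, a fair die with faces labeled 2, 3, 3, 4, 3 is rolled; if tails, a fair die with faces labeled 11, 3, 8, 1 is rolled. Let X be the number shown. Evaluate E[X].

E[X | heads] = (2+3+3+4+3)/5 = 3.
E[X | tails] = (11+3+8+1)/4 = 23/4.
By the law of total expectation,
E[X] = (1/2)·(3) + (1/2)·(23/4) = 35/8.

35/8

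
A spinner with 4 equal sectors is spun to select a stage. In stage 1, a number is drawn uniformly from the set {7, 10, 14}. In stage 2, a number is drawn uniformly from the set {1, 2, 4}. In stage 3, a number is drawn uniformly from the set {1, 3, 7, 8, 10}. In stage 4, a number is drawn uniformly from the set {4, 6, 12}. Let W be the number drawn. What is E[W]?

E[W | stage 1] = (7+10+14)/3 = 31/3.
E[W | stage 2] = (1+2+4)/3 = 7/3.
E[W | stage 3] = (1+3+7+8+10)/5 = 29/5.
E[W | stage 4] = (4+6+12)/3 = 22/3.
E[W] = (1/4)·(31/3) + (1/4)·(7/3) + (1/4)·(29/5) + (1/4)·(22/3) = 129/20.

129/20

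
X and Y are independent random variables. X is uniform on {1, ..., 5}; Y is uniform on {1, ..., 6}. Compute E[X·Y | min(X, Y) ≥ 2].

P(min(X, Y) ≥ 2) = 2/3.
Summing XY·P(x,y) over outcomes with min(X, Y) ≥ 2 gives 28/3.
E[X·Y | min(X, Y) ≥ 2] = (28/3) / (2/3) = 14.

14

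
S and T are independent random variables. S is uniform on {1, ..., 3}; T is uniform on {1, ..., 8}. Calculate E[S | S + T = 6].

P(S + T = 6) = 1/8.
Summing S·P(x,y) over outcomes with S + T = 6 gives 1/4.
E[S | S + T = 6] = (1/4) / (1/8) = 2.

2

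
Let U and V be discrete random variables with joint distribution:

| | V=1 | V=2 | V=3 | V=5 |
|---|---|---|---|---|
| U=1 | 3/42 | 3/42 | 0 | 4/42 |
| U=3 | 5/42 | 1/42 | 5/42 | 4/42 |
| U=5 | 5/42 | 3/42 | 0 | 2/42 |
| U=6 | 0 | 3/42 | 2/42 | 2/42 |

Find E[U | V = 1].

43/13

P(V = 1) = 13/42.
Summing U·P(U=x,V=y) over the conditioning event gives 43/42.
E[U | V = 1] = (43/42) / (13/42) = 43/13.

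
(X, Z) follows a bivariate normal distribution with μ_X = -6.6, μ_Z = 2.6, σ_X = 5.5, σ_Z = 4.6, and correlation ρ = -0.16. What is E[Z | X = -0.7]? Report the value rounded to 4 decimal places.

1.8105

E[Z | X=x] = μ_Z + ρ(σ_Z/σ_X)(x − μ_X) for jointly normal variables.
E[Z | X=-0.7] = 2.6 + (-0.16)·(4.6/5.5)·(-0.7 − (-6.6)) = 2.6 + (-0.13382)·(5.9) = 1.8105.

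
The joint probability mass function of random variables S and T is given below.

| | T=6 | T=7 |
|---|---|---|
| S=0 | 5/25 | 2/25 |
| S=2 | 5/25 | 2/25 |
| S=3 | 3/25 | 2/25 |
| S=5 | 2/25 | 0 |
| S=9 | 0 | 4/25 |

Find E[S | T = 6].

29/15

P(T = 6) = 3/5.
Σ S·P over the event = 0·(5/25) + 2·(5/25) + 3·(3/25) + 5·(2/25) = 29/25.
E[S | T = 6] = (29/25) / (3/5) = 29/15.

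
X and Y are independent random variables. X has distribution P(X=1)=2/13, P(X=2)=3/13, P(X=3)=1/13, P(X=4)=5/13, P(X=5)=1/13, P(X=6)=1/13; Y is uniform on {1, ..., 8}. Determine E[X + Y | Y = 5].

P(Y = 5) = 1/8.
Summing (X+Y)·P(x,y) over outcomes with Y = 5 gives 107/104.
E[X + Y | Y = 5] = (107/104) / (1/8) = 107/13.

107/13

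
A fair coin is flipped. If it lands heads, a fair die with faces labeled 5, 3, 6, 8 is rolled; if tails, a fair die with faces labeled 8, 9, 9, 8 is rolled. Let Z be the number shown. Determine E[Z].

E[Z | heads] = (5+3+6+8)/4 = 11/2.
E[Z | tails] = (8+9+9+8)/4 = 17/2.
By the law of total expectation,
E[Z] = (1/2)·(11/2) + (1/2)·(17/2) = 7.

7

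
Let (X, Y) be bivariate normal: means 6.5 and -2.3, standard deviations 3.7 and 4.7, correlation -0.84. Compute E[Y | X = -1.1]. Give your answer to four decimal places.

The regression of Y on X has slope ρ·σ_Y/σ_X and passes through (μ_X, μ_Y).
E[Y | X=-1.1] = -2.3 + (-0.84)·(4.7/3.7)·(-1.1 − (6.5)) = -2.3 + (-1.06703)·(-7.6) = 5.8094.

5.8094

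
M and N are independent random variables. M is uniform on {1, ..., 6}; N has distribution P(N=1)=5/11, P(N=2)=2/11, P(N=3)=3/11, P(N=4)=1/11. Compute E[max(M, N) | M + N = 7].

P(M + N = 7) = 1/6.
Summing max(M,N)·P(x,y) over outcomes with M + N = 7 gives 28/33.
E[max(M, N) | M + N = 7] = (28/33) / (1/6) = 56/11.

56/11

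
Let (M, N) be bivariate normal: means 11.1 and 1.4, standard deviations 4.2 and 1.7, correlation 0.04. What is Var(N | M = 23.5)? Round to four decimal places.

For a bivariate normal, Var(N | M=x) = σ_N²(1 − ρ²).
Var(N | M=23.5) = (1.7)²·(1 − (0.04)²) = 2.89·0.9984 = 2.8854.

2.8854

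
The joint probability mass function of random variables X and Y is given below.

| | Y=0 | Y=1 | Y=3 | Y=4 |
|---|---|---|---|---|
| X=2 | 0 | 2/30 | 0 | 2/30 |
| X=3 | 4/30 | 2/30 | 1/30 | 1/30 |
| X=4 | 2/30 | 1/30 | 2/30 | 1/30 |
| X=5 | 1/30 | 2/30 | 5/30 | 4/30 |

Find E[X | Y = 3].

P(Y = 3) = 4/15.
Summing X·P(X=x,Y=y) over the conditioning event gives 6/5.
E[X | Y = 3] = (6/5) / (4/15) = 9/2.

9/2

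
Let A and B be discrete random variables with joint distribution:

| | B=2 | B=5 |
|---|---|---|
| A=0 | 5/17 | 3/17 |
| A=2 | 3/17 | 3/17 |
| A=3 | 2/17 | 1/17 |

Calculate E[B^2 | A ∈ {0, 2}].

13

P(A ∈ {0, 2}) = 14/17.
Σ B^2·P over the event = 4·(5/17) + 25·(3/17) + 4·(3/17) + 25·(3/17) = 182/17.
E[B^2 | A ∈ {0, 2}] = (182/17) / (14/17) = 13.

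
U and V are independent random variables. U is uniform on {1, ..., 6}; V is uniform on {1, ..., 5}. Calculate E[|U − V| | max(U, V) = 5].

20/9

Outcomes with max(U, V) = 5: (1,5), (2,5), (3,5), (4,5), (5,1), (5,2), (5,3), (5,4), (5,5), each with probability 1/30.
E[|U − V| | max(U, V) = 5] = (4 + 3 + 2 + 1 + 4 + 3 + 2 + 1 + 0) / 9 = 20/9.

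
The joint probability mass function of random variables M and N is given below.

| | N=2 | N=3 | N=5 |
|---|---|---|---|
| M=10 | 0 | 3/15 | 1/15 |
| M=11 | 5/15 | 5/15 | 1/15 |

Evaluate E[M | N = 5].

21/2

P(N = 5) = 2/15.
Σ M·P over the event = 10·(1/15) + 11·(1/15) = 7/5.
E[M | N = 5] = (7/5) / (2/15) = 21/2.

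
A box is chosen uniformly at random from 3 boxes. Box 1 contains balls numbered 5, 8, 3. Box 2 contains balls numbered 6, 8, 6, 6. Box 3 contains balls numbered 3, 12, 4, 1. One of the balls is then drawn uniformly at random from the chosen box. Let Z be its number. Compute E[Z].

E[Z | box 1] = (5+8+3)/3 = 16/3.
E[Z | box 2] = (6+8+6+6)/4 = 13/2.
E[Z | box 3] = (3+12+4+1)/4 = 5.
E[Z] = (1/3)·(16/3) + (1/3)·(13/2) + (1/3)·(5) = 101/18.

101/18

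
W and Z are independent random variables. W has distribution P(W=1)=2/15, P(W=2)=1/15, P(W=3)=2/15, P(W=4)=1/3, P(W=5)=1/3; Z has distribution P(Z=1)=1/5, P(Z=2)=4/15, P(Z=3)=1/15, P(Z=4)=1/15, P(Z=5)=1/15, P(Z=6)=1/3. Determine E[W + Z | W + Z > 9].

115/11

P(W + Z > 9) = 11/45.
Summing (W+Z)·P(x,y) over outcomes with W + Z > 9 gives 23/9.
E[W + Z | W + Z > 9] = (23/9) / (11/45) = 115/11.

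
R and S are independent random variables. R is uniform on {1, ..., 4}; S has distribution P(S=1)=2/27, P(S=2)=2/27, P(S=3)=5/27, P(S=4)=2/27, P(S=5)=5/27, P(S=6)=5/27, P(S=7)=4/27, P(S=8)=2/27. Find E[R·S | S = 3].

P(S = 3) = 5/27.
Summing RS·P(x,y) over outcomes with S = 3 gives 25/18.
E[R·S | S = 3] = (25/18) / (5/27) = 15/2.

15/2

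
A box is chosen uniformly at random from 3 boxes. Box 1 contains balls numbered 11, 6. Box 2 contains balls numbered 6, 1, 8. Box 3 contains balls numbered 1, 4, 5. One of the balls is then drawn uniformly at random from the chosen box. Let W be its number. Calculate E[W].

101/18

E[W | box 1] = (11+6)/2 = 17/2.
E[W | box 2] = (6+1+8)/3 = 5.
E[W | box 3] = (1+4+5)/3 = 10/3.
E[W] = (1/3)·(17/2) + (1/3)·(5) + (1/3)·(10/3) = 101/18.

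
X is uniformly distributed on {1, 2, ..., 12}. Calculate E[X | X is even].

Given X is even, X is equally likely to be any of {2, 4, 6, 8, 10, 12}.
E[X | X is even] = (2 + 4 + 6 + 8 + 10 + 12) / 6 = 7.

7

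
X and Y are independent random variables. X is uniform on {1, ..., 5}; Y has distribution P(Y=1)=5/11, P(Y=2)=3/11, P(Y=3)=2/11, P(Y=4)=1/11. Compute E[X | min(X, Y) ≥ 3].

4

P(min(X, Y) ≥ 3) = 9/55.
Summing X·P(x,y) over outcomes with min(X, Y) ≥ 3 gives 36/55.
E[X | min(X, Y) ≥ 3] = (36/55) / (9/55) = 4.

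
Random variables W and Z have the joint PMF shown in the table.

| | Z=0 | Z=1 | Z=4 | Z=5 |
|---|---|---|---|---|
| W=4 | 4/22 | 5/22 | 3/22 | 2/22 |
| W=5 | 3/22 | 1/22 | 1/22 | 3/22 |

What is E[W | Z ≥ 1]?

P(Z ≥ 1) = 15/22.
Σ W·P over the event = 4·(5/22) + 4·(3/22) + 4·(2/22) + 5·(1/22) + 5·(1/22) + 5·(3/22) = 65/22.
E[W | Z ≥ 1] = (65/22) / (15/22) = 13/3.

13/3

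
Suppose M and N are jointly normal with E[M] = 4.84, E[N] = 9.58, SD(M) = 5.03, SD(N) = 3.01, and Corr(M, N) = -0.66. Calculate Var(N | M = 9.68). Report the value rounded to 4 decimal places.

5.1135

For a bivariate normal, Var(N | M=x) = σ_N²(1 − ρ²).
Var(N | M=9.68) = (3.01)²·(1 − (-0.66)²) = 9.0601·0.5644 = 5.1135.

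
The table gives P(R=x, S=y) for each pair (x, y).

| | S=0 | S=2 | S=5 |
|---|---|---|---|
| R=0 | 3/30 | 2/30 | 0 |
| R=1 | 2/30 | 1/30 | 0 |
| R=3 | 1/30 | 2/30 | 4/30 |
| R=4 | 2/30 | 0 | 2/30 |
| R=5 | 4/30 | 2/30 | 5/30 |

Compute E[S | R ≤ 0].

P(R ≤ 0) = 1/6.
Summing S·P(R=x,S=y) over the conditioning event gives 2/15.
E[S | R ≤ 0] = (2/15) / (1/6) = 4/5.

4/5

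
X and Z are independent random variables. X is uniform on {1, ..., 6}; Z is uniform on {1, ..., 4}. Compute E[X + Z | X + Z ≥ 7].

P(X + Z ≥ 7) = 5/12.
Summing (X+Z)·P(x,y) over outcomes with X + Z ≥ 7 gives 10/3.
E[X + Z | X + Z ≥ 7] = (10/3) / (5/12) = 8.

8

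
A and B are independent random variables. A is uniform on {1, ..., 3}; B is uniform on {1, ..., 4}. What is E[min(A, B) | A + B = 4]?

Outcomes with A + B = 4: (1,3), (2,2), (3,1), each with probability 1/12.
E[min(A, B) | A + B = 4] = (1 + 2 + 1) / 3 = 4/3.

4/3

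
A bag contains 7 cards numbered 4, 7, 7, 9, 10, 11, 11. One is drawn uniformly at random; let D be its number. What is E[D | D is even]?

7

P(D is even) = 2/7.
Σ over the event: 4·1/7 + 10·1/7 = 2.
E[D | D is even] = (2) / (2/7) = 7.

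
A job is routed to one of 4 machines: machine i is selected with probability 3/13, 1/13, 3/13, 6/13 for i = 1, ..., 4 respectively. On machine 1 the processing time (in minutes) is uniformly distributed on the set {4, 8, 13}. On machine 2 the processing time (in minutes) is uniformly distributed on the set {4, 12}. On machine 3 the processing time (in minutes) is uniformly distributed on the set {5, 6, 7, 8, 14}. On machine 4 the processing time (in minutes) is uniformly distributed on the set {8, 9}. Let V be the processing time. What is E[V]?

108/13

E[V | machine 1] = (4+8+13)/3 = 25/3.
E[V | machine 2] = (4+12)/2 = 8.
E[V | machine 3] = (5+6+7+8+14)/5 = 8.
E[V | machine 4] = (8+9)/2 = 17/2.
By the law of total expectation,
E[V] = (3/13)·(25/3) + (1/13)·(8) + (3/13)·(8) + (6/13)·(17/2) = 108/13.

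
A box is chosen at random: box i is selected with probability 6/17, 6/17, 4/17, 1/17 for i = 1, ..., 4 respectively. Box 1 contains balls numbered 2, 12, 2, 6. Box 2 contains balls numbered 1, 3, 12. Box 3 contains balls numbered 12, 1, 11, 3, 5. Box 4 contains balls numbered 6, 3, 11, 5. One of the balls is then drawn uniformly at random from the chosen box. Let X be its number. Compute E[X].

E[X | box 1] = (2+12+2+6)/4 = 11/2.
E[X | box 2] = (1+3+12)/3 = 16/3.
E[X | box 3] = (12+1+11+3+5)/5 = 32/5.
E[X | box 4] = (6+3+11+5)/4 = 25/4.
E[X] = (6/17)·(11/2) + (6/17)·(16/3) + (4/17)·(32/5) + (1/17)·(25/4) = 1937/340.

1937/340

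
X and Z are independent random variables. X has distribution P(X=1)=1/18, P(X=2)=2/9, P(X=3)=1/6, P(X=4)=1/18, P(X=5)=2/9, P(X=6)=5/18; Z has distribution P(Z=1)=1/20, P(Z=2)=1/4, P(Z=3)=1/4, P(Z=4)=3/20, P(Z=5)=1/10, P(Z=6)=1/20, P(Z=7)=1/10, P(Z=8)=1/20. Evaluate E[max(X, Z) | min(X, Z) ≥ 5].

P(min(X, Z) ≥ 5) = 3/20.
Summing max(X,Z)·P(x,y) over outcomes with min(X, Z) ≥ 5 gives 44/45.
E[max(X, Z) | min(X, Z) ≥ 5] = (44/45) / (3/20) = 176/27.

176/27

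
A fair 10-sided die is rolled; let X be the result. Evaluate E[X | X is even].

6

Given X is even, X is equally likely to be any of {2, 4, 6, 8, 10}.
E[X | X is even] = (2 + 4 + 6 + 8 + 10) / 5 = 6.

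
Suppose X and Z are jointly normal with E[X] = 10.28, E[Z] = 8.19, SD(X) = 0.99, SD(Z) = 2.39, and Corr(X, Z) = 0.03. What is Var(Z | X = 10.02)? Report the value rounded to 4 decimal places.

The conditional variance in a bivariate normal is σ_Z²(1 − ρ²), independent of x.
Var(Z | X=10.02) = (2.39)²·(1 − (0.03)²) = 5.7121·0.9991 = 5.7070.

5.7070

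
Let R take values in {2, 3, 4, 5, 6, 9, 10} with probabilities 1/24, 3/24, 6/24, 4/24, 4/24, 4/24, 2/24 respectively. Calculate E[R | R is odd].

P(R is odd) = 11/24.
Σ over the event: 3·1/8 + 5·1/6 + 9·1/6 = 65/24.
E[R | R is odd] = (65/24) / (11/24) = 65/11.

65/11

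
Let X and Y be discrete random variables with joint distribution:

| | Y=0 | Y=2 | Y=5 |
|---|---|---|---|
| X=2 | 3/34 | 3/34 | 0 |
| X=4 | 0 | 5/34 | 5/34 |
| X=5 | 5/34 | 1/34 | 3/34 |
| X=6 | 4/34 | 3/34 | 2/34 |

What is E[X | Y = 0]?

55/12

P(Y = 0) = 6/17.
Σ X·P over the event = 2·(3/34) + 5·(5/34) + 6·(4/34) = 55/34.
E[X | Y = 0] = (55/34) / (6/17) = 55/12.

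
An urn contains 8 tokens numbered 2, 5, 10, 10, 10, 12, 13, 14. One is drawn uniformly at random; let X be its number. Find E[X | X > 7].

P(X > 7) = 3/4.
Σ over the event: 10·3/8 + 12·1/8 + 13·1/8 + 14·1/8 = 69/8.
E[X | X > 7] = (69/8) / (3/4) = 23/2.

23/2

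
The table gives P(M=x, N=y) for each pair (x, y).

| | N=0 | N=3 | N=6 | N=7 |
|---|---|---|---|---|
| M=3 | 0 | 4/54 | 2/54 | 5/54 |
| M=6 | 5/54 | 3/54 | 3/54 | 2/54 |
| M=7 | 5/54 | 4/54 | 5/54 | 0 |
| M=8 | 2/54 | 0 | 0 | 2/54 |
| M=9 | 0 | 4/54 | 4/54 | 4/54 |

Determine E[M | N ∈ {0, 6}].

P(N ∈ {0, 6}) = 13/27.
Σ M·P over the event = 3·(2/54) + 6·(5/54) + 6·(3/54) + 7·(5/54) + 7·(5/54) + 8·(2/54) + 9·(4/54) = 88/27.
E[M | N ∈ {0, 6}] = (88/27) / (13/27) = 88/13.

88/13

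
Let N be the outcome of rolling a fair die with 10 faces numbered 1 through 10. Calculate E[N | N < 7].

Given N < 7, N is equally likely to be any of {1, 2, 3, 4, 5, 6}.
E[N | N < 7] = (1 + 2 + 3 + 4 + 5 + 6) / 6 = 7/2.

7/2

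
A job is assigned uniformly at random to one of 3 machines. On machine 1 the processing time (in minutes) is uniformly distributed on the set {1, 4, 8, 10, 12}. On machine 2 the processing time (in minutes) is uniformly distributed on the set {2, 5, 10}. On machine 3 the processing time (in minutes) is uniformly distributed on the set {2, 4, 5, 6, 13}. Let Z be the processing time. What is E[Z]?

56/9

E[Z | machine 1] = (1+4+8+10+12)/5 = 7.
E[Z | machine 2] = (2+5+10)/3 = 17/3.
E[Z | machine 3] = (2+4+5+6+13)/5 = 6.
By the law of total expectation,
E[Z] = (1/3)·(7) + (1/3)·(17/3) + (1/3)·(6) = 56/9.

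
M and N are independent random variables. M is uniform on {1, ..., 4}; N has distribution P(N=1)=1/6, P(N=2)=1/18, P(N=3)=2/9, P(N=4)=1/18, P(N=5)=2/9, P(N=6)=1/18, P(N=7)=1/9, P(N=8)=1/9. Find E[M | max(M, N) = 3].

9/4

P(max(M, N) = 3) = 2/9.
Summing M·P(x,y) over outcomes with max(M, N) = 3 gives 1/2.
E[M | max(M, N) = 3] = (1/2) / (2/9) = 9/4.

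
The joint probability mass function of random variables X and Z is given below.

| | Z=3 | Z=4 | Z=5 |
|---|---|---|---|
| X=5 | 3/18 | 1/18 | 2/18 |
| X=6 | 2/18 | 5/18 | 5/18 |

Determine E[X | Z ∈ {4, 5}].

75/13

P(Z ∈ {4, 5}) = 13/18.
Σ X·P over the event = 5·(1/18) + 5·(2/18) + 6·(5/18) + 6·(5/18) = 25/6.
E[X | Z ∈ {4, 5}] = (25/6) / (13/18) = 75/13.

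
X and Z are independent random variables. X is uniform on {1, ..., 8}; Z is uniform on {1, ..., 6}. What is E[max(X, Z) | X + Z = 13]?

P(X + Z = 13) = 1/24.
Summing max(X,Z)·P(x,y) over outcomes with X + Z = 13 gives 5/16.
E[max(X, Z) | X + Z = 13] = (5/16) / (1/24) = 15/2.

15/2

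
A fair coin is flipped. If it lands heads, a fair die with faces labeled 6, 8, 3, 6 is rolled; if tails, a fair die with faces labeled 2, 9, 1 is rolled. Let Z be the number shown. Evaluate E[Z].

39/8

E[Z | heads] = (6+8+3+6)/4 = 23/4.
E[Z | tails] = (2+9+1)/3 = 4.
By the law of total expectation,
E[Z] = (1/2)·(23/4) + (1/2)·(4) = 39/8.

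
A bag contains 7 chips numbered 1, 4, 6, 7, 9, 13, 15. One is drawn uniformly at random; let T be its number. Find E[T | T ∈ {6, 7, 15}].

28/3

P(T ∈ {6, 7, 15}) = 3/7.
Σ over the event: 6·1/7 + 7·1/7 + 15·1/7 = 4.
E[T | T ∈ {6, 7, 15}] = (4) / (3/7) = 28/3.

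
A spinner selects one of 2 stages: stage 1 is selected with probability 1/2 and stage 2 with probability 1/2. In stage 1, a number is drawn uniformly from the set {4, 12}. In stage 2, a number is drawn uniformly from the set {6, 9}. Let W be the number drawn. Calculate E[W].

E[W | stage 1] = (4+12)/2 = 8.
E[W | stage 2] = (6+9)/2 = 15/2.
E[W] = (1/2)·(8) + (1/2)·(15/2) = 31/4.

31/4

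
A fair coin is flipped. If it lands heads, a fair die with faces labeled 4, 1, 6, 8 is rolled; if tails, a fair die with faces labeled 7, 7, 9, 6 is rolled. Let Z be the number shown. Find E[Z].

6

E[Z | heads] = (4+1+6+8)/4 = 19/4.
E[Z | tails] = (7+7+9+6)/4 = 29/4.
E[Z] = (1/2)·(19/4) + (1/2)·(29/4) = 6.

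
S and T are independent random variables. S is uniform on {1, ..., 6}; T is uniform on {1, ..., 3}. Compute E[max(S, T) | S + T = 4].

8/3

Outcomes with S + T = 4: (1,3), (2,2), (3,1), each with probability 1/18.
E[max(S, T) | S + T = 4] = (3 + 2 + 3) / 3 = 8/3.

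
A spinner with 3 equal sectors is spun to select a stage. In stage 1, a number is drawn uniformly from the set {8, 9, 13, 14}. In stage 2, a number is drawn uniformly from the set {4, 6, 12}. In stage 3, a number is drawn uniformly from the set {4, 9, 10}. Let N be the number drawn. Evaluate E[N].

26/3

E[N | stage 1] = (8+9+13+14)/4 = 11.
E[N | stage 2] = (4+6+12)/3 = 22/3.
E[N | stage 3] = (4+9+10)/3 = 23/3.
By the law of total expectation,
E[N] = (1/3)·(11) + (1/3)·(22/3) + (1/3)·(23/3) = 26/3.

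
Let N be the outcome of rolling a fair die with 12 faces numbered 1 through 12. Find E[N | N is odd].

6

Given N is odd, N is equally likely to be any of {1, 3, 5, 7, 9, 11}.
E[N | N is odd] = (1 + 3 + 5 + 7 + 9 + 11) / 6 = 6.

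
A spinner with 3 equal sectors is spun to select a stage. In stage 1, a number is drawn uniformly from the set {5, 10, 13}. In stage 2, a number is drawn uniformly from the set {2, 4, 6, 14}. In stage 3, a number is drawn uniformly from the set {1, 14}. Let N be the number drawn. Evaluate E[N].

E[N | stage 1] = (5+10+13)/3 = 28/3.
E[N | stage 2] = (2+4+6+14)/4 = 13/2.
E[N | stage 3] = (1+14)/2 = 15/2.
By the law of total expectation,
E[N] = (1/3)·(28/3) + (1/3)·(13/2) + (1/3)·(15/2) = 70/9.

70/9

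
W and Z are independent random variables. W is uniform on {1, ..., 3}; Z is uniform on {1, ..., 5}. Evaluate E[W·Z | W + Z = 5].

16/3

Outcomes with W + Z = 5: (1,4), (2,3), (3,2), each with probability 1/15.
E[W·Z | W + Z = 5] = (4 + 6 + 6) / 3 = 16/3.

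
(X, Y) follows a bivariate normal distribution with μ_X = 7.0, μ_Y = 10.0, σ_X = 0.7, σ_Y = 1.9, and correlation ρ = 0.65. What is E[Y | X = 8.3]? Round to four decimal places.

12.2936

For a bivariate normal, E[Y | X=x] = μ_Y + ρ·(σ_Y/σ_X)·(x − μ_X).
E[Y | X=8.3] = 10.0 + (0.65)·(1.9/0.7)·(8.3 − (7.0)) = 10.0 + (1.7643)·(1.3) = 12.2936.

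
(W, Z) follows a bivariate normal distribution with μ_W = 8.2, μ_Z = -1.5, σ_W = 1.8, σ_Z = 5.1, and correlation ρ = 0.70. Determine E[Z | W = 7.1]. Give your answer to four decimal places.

-3.6817

For a bivariate normal, E[Z | W=x] = μ_Z + ρ·(σ_Z/σ_W)·(x − μ_W).
E[Z | W=7.1] = -1.5 + (0.70)·(5.1/1.8)·(7.1 − (8.2)) = -1.5 + (1.98333)·(-1.1) = -3.6817.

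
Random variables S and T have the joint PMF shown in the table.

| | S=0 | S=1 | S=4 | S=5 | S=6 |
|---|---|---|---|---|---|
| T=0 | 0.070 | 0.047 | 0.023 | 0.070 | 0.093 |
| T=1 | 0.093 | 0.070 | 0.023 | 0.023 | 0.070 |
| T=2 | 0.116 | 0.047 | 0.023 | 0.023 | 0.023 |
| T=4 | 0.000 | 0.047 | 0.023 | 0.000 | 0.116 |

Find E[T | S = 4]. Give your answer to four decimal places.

P(S = 4) = 0.092.
Σ T·P over the event = 0·(0.023) + 1·(0.023) + 2·(0.023) + 4·(0.023) = 0.161.
E[T | S = 4] = (0.161) / (0.092) = 1.7500.

1.7500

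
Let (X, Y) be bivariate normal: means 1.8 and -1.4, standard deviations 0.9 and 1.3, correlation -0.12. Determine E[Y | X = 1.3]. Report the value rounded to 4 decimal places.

The regression of Y on X has slope ρ·σ_Y/σ_X and passes through (μ_X, μ_Y).
E[Y | X=1.3] = -1.4 + (-0.12)·(1.3/0.9)·(1.3 − (1.8)) = -1.4 + (-0.17333)·(-0.5) = -1.3133.

-1.3133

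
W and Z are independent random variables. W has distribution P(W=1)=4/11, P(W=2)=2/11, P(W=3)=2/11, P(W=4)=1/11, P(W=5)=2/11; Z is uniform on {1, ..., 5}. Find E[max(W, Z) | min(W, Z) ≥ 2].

P(min(W, Z) ≥ 2) = 28/55.
Summing max(W,Z)·P(x,y) over outcomes with min(W, Z) ≥ 2 gives 23/11.
E[max(W, Z) | min(W, Z) ≥ 2] = (23/11) / (28/55) = 115/28.

115/28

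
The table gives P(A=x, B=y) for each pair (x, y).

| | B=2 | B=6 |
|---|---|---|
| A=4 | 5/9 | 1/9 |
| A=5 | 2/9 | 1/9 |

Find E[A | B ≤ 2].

30/7

P(B ≤ 2) = 7/9.
Σ A·P over the event = 4·(5/9) + 5·(2/9) = 10/3.
E[A | B ≤ 2] = (10/3) / (7/9) = 30/7.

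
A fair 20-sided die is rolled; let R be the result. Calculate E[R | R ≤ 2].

3/2

Given R ≤ 2, R is equally likely to be any of {1, 2}.
E[R | R ≤ 2] = (1 + 2) / 2 = 3/2.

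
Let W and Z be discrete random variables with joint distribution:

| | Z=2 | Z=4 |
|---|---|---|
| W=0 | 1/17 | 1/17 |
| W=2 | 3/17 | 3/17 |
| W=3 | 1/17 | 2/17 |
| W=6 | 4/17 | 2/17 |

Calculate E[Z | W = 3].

P(W = 3) = 3/17.
Σ Z·P over the event = 2·(1/17) + 4·(2/17) = 10/17.
E[Z | W = 3] = (10/17) / (3/17) = 10/3.

10/3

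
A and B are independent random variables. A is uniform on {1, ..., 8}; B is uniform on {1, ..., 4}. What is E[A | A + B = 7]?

P(A + B = 7) = 1/8.
Summing A·P(x,y) over outcomes with A + B = 7 gives 9/16.
E[A | A + B = 7] = (9/16) / (1/8) = 9/2.

9/2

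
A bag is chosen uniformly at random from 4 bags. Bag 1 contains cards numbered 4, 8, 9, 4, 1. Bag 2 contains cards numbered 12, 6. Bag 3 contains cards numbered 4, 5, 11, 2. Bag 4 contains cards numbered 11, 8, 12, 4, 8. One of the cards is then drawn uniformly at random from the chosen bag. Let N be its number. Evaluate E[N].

E[N | bag 1] = (4+8+9+4+1)/5 = 26/5.
E[N | bag 2] = (12+6)/2 = 9.
E[N | bag 3] = (4+5+11+2)/4 = 11/2.
E[N | bag 4] = (11+8+12+4+8)/5 = 43/5.
E[N] = (1/4)·(26/5) + (1/4)·(9) + (1/4)·(11/2) + (1/4)·(43/5) = 283/40.

283/40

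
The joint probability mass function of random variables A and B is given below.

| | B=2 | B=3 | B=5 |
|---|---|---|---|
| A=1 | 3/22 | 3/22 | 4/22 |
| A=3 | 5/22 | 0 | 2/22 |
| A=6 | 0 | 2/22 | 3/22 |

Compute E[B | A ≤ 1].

P(A ≤ 1) = 5/11.
Σ B·P over the event = 2·(3/22) + 3·(3/22) + 5·(4/22) = 35/22.
E[B | A ≤ 1] = (35/22) / (5/11) = 7/2.

7/2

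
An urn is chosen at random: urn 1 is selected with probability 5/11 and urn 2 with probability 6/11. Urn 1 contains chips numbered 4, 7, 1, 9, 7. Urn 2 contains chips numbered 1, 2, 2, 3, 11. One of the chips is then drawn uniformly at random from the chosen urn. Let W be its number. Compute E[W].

E[W | urn 1] = (4+7+1+9+7)/5 = 28/5.
E[W | urn 2] = (1+2+2+3+11)/5 = 19/5.
E[W] = (5/11)·(28/5) + (6/11)·(19/5) = 254/55.

254/55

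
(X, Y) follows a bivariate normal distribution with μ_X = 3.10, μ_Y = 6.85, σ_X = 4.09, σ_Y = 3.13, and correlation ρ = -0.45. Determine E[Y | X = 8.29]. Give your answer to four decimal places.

For a bivariate normal, E[Y | X=x] = μ_Y + ρ·(σ_Y/σ_X)·(x − μ_X).
E[Y | X=8.29] = 6.85 + (-0.45)·(3.13/4.09)·(8.29 − (3.10)) = 6.85 + (-0.34438)·(5.19) = 5.0627.

5.0627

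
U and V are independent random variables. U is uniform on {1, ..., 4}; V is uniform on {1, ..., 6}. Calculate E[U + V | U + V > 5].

52/7

P(U + V > 5) = 7/12.
Summing (U+V)·P(x,y) over outcomes with U + V > 5 gives 13/3.
E[U + V | U + V > 5] = (13/3) / (7/12) = 52/7.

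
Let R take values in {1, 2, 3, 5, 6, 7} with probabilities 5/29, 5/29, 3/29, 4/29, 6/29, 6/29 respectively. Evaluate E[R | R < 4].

24/13

P(R < 4) = 13/29.
Σ over the event: 1·5/29 + 2·5/29 + 3·3/29 = 24/29.
E[R | R < 4] = (24/29) / (13/29) = 24/13.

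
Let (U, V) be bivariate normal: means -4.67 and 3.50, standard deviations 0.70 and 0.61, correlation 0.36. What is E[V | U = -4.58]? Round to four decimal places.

For a bivariate normal, E[V | U=x] = μ_V + ρ·(σ_V/σ_U)·(x − μ_U).
E[V | U=-4.58] = 3.50 + (0.36)·(0.61/0.70)·(-4.58 − (-4.67)) = 3.50 + (0.31371)·(0.09) = 3.5282.

3.5282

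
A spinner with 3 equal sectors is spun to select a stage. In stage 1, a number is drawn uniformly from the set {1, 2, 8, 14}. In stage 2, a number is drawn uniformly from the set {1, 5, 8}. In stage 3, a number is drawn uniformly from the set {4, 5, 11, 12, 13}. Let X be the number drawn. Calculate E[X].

239/36

E[X | stage 1] = (1+2+8+14)/4 = 25/4.
E[X | stage 2] = (1+5+8)/3 = 14/3.
E[X | stage 3] = (4+5+11+12+13)/5 = 9.
By the law of total expectation,
E[X] = (1/3)·(25/4) + (1/3)·(14/3) + (1/3)·(9) = 239/36.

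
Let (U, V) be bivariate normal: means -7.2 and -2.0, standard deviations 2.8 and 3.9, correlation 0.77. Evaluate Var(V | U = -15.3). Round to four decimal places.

6.1920

For a bivariate normal, Var(V | U=x) = σ_V²(1 − ρ²).
Var(V | U=-15.3) = (3.9)²·(1 − (0.77)²) = 15.21·0.4071 = 6.1920.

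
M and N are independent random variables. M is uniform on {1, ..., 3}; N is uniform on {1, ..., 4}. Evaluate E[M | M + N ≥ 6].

Outcomes with M + N ≥ 6: (2,4), (3,3), (3,4), each with probability 1/12.
E[M | M + N ≥ 6] = (2 + 3 + 3) / 3 = 8/3.

8/3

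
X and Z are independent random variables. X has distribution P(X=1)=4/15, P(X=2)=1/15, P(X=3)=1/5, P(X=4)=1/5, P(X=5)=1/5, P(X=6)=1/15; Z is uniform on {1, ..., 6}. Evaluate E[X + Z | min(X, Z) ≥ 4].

P(min(X, Z) ≥ 4) = 7/30.
Summing (X+Z)·P(x,y) over outcomes with min(X, Z) ≥ 4 gives 34/15.
E[X + Z | min(X, Z) ≥ 4] = (34/15) / (7/30) = 68/7.

68/7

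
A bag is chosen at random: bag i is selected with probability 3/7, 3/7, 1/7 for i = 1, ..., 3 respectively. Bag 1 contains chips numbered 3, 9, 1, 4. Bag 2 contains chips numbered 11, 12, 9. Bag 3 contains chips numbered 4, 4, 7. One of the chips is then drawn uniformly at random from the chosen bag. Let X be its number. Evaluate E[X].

E[X | bag 1] = (3+9+1+4)/4 = 17/4.
E[X | bag 2] = (11+12+9)/3 = 32/3.
E[X | bag 3] = (4+4+7)/3 = 5.
By the law of total expectation,
E[X] = (3/7)·(17/4) + (3/7)·(32/3) + (1/7)·(5) = 199/28.

199/28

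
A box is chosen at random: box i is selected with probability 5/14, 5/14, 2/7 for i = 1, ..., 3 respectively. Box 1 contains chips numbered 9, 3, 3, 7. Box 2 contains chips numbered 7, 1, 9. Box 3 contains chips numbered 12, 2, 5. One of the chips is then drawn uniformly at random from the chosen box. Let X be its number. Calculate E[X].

487/84

E[X | box 1] = (9+3+3+7)/4 = 11/2.
E[X | box 2] = (7+1+9)/3 = 17/3.
E[X | box 3] = (12+2+5)/3 = 19/3.
E[X] = (5/14)·(11/2) + (5/14)·(17/3) + (2/7)·(19/3) = 487/84.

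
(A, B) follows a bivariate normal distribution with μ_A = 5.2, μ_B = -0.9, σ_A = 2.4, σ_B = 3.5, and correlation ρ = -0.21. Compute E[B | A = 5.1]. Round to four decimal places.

-0.8694

For a bivariate normal, E[B | A=x] = μ_B + ρ·(σ_B/σ_A)·(x − μ_A).
E[B | A=5.1] = -0.9 + (-0.21)·(3.5/2.4)·(5.1 − (5.2)) = -0.9 + (-0.30625)·(-0.1) = -0.8694.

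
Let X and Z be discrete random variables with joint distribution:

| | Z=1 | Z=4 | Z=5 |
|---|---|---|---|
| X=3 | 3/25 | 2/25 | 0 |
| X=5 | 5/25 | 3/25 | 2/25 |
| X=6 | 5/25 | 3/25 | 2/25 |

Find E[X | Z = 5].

P(Z = 5) = 4/25.
Σ X·P over the event = 5·(2/25) + 6·(2/25) = 22/25.
E[X | Z = 5] = (22/25) / (4/25) = 11/2.

11/2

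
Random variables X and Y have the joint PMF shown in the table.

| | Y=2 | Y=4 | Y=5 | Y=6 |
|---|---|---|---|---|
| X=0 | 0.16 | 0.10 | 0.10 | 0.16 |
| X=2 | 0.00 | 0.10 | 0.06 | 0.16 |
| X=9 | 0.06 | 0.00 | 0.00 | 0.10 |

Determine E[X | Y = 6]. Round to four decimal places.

2.9048

P(Y = 6) = 0.42.
Σ X·P over the event = 0·(0.16) + 2·(0.16) + 9·(0.10) = 1.22.
E[X | Y = 6] = (1.22) / (0.42) = 2.9048.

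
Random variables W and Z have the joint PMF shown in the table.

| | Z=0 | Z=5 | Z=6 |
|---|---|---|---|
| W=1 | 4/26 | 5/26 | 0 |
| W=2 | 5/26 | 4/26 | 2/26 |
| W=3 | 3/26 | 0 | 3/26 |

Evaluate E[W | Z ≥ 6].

13/5

P(Z ≥ 6) = 5/26.
Σ W·P over the event = 2·(2/26) + 3·(3/26) = 1/2.
E[W | Z ≥ 6] = (1/2) / (5/26) = 13/5.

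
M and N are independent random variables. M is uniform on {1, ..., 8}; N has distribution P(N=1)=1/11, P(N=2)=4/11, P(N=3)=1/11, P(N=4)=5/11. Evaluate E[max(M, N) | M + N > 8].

P(M + N > 8) = 4/11.
Summing max(M,N)·P(x,y) over outcomes with M + N > 8 gives 219/88.
E[max(M, N) | M + N > 8] = (219/88) / (4/11) = 219/32.

219/32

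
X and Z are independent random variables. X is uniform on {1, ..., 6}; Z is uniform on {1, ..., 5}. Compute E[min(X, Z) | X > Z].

P(X > Z) = 1/2.
Summing min(X,Z)·P(x,y) over outcomes with X > Z gives 7/6.
E[min(X, Z) | X > Z] = (7/6) / (1/2) = 7/3.

7/3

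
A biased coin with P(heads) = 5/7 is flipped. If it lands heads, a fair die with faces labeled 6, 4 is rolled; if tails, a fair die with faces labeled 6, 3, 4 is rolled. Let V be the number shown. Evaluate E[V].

101/21

E[V | heads] = (6+4)/2 = 5.
E[V | tails] = (6+3+4)/3 = 13/3.
E[V] = (5/7)·(5) + (2/7)·(13/3) = 101/21.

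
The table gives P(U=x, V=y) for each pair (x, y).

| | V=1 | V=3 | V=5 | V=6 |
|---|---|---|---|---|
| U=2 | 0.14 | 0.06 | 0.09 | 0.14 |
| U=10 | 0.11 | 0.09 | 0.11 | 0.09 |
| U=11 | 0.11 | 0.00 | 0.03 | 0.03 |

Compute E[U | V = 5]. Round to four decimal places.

7.0000

P(V = 5) = 0.23.
Summing U·P(U=x,V=y) over the conditioning event gives 1.61.
E[U | V = 5] = (1.61) / (0.23) = 7.0000.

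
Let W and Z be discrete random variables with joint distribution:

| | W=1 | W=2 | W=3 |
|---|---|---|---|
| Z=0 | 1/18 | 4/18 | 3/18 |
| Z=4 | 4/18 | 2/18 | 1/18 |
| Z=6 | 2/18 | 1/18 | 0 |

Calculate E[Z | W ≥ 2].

P(W ≥ 2) = 11/18.
Σ Z·P over the event = 0·(4/18) + 4·(2/18) + 6·(1/18) + 0·(3/18) + 4·(1/18) = 1.
E[Z | W ≥ 2] = (1) / (11/18) = 18/11.

18/11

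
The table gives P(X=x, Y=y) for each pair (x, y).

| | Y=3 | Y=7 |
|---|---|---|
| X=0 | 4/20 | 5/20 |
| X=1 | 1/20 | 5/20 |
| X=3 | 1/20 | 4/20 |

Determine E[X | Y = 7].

17/14

P(Y = 7) = 7/10.
Σ X·P over the event = 0·(5/20) + 1·(5/20) + 3·(4/20) = 17/20.
E[X | Y = 7] = (17/20) / (7/10) = 17/14.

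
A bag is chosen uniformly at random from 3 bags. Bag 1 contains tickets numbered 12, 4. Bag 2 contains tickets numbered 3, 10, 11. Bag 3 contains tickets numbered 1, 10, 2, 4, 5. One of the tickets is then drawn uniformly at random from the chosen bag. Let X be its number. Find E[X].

E[X | bag 1] = (12+4)/2 = 8.
E[X | bag 2] = (3+10+11)/3 = 8.
E[X | bag 3] = (1+10+2+4+5)/5 = 22/5.
E[X] = (1/3)·(8) + (1/3)·(8) + (1/3)·(22/5) = 34/5.

34/5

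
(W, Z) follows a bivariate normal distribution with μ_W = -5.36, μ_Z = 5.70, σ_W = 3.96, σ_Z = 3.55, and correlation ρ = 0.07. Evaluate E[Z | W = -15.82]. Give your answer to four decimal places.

5.0436

The regression of Z on W has slope ρ·σ_Z/σ_W and passes through (μ_W, μ_Z).
E[Z | W=-15.82] = 5.70 + (0.07)·(3.55/3.96)·(-15.82 − (-5.36)) = 5.70 + (0.062753)·(-10.46) = 5.0436.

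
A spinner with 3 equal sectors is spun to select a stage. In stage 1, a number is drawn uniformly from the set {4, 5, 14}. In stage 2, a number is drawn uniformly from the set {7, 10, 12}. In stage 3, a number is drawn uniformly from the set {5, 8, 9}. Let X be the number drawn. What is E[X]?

74/9

E[X | stage 1] = (4+5+14)/3 = 23/3.
E[X | stage 2] = (7+10+12)/3 = 29/3.
E[X | stage 3] = (5+8+9)/3 = 22/3.
E[X] = (1/3)·(23/3) + (1/3)·(29/3) + (1/3)·(22/3) = 74/9.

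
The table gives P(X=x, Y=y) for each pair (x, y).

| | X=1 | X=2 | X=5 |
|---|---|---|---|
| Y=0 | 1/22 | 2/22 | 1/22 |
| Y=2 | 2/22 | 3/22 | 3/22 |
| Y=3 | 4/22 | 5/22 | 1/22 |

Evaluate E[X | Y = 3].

P(Y = 3) = 5/11.
Σ X·P over the event = 1·(4/22) + 2·(5/22) + 5·(1/22) = 19/22.
E[X | Y = 3] = (19/22) / (5/11) = 19/10.

19/10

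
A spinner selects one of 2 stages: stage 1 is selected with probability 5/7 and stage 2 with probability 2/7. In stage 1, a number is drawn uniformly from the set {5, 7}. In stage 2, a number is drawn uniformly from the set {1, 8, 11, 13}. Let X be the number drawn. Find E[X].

E[X | stage 1] = (5+7)/2 = 6.
E[X | stage 2] = (1+8+11+13)/4 = 33/4.
E[X] = (5/7)·(6) + (2/7)·(33/4) = 93/14.

93/14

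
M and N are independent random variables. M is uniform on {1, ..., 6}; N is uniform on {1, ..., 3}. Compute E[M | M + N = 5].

3

Outcomes with M + N = 5: (2,3), (3,2), (4,1), each with probability 1/18.
E[M | M + N = 5] = (2 + 3 + 4) / 3 = 3.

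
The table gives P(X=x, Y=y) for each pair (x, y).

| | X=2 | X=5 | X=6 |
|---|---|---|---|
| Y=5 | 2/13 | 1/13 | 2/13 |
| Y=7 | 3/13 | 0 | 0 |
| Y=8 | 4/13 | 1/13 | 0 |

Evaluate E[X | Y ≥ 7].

P(Y ≥ 7) = 8/13.
Σ X·P over the event = 2·(3/13) + 2·(4/13) + 5·(1/13) = 19/13.
E[X | Y ≥ 7] = (19/13) / (8/13) = 19/8.

19/8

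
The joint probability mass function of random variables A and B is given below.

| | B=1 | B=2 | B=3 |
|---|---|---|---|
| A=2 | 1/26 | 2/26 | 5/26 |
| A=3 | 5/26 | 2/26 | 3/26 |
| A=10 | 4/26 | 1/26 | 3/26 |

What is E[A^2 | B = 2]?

P(B = 2) = 5/26.
Σ A^2·P over the event = 4·(2/26) + 9·(2/26) + 100·(1/26) = 63/13.
E[A^2 | B = 2] = (63/13) / (5/26) = 126/5.

126/5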